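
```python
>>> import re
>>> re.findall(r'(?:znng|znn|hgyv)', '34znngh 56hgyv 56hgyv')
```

['znng', 'hgyv', 'hgyv']

Branches in `(...|...)` are attempted left-to-right; the first branch that allows the whole pattern to succeed is taken.
Matches: at [2:6] → 'znng'; at [10:14] → 'hgyv'; at [17:21] → 'hgyv'.
With no groups in the pattern, `findall` gives back each whole match — 3 here.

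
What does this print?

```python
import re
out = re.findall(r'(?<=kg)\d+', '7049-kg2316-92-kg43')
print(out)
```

['2316', '43']

Lookahead/lookbehind check context without consuming it, so the matched span excludes the asserted characters.
With no groups in the pattern, `findall` gives back each whole match — 2 here.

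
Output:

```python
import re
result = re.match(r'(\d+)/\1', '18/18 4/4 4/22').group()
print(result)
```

`match` is anchored at position 0; if the pattern doesn't fit there, it returns None.
The match spans [0:5] → '18/18'.

18/18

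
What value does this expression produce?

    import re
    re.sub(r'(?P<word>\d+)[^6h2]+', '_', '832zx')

Pattern: one or more of a digit (captured as 'word'); then one or more of any character except [6h2].
Matches: at [0:5] → '832zx'.
Each match is replaced by '_'.

'_'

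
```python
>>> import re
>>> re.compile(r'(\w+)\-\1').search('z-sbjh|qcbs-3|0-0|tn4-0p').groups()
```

('0',)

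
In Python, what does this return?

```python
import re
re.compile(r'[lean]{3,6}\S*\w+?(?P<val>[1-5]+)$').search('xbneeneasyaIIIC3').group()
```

The pattern matches 3 to 6 of one of [lean], then zero or more of a non-whitespace character, then one or more of a word character (lazy); then one or more of a character in [1-5] (captured as 'val'); then anchored at the end.
The match spans [2:16] → 'neeneasyaIIIC3'.

'neeneasyaIIIC3'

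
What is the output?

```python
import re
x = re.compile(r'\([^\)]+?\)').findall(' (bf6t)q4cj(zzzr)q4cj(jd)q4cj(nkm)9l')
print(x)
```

['(bf6t)', '(zzzr)', '(jd)', '(nkm)']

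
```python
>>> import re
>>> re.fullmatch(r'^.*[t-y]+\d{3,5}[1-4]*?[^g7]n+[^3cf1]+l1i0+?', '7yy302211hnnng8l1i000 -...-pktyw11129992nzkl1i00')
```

None

Pattern: anchored at the start of the string; then zero or more of any character, then one or more of a character in [t-y], then 3 to 5 of a digit; then zero or more of a character in [1-4] (lazy), then any character except [g7], then one or more of a literal 'n'; then one or more of any character except [3cf1], then the literal 'l1i'; then one or more of a literal '0' (lazy).
`fullmatch` succeeds only if the pattern covers the string from start to end.
Here the pattern can't cover the whole string, so the call returns None.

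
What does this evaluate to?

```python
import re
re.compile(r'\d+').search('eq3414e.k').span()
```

Pattern: one or more of a digit.
The match spans [2:6] → '3414'.

(2, 6)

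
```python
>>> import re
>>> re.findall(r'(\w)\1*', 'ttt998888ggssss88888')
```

`\1` has to match the exact text group 1 already captured.
Because there's exactly one group, `findall` drops the full match and keeps group 1 from each hit.

['t', '9', '8', 'g', 's', '8']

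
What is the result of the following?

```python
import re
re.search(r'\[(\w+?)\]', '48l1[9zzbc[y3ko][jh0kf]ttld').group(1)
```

The match spans [10:16] → '[y3ko]'.
Captured: group 1 = 'y3ko'.

'y3ko'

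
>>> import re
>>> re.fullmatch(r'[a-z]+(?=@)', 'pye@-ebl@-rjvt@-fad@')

For `fullmatch`, every character of the input must be accounted for by the pattern.
Here the string isn't matched end-to-end, so the call returns None.

None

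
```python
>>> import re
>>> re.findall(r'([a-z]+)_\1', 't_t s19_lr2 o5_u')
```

['t']

After group 1 captures some text, `\1` only succeeds where that same text appears again.
Scanning left to right: at [0:3] match 't_t', group 1 = 't'.
`findall` collects group 1 from the one match (1 total).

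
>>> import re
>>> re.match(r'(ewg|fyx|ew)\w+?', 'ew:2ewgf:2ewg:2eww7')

`match` is anchored at position 0; if the pattern doesn't fit there, it returns None.
Here the pattern fails at index 0, so the call returns None.

None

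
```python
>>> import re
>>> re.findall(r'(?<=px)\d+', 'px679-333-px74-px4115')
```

['679', '74', '4115']

The lookaround is zero-width — it requires the adjacent text to match without consuming it, so the asserted text isn't part of the match.
Since nothing is captured, `findall` lists the 3 matched substrings directly.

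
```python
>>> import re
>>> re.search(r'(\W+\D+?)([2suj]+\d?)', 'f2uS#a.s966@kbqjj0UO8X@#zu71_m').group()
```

The match spans [4:9] → '#a.s9'.

'#a.s9'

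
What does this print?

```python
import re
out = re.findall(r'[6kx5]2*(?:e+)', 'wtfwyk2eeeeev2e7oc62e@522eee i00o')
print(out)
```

['k2eeeee', '62e', '522eee']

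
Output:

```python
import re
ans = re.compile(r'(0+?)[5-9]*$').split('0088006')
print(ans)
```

['0088', '00', '']

Pattern: one or more of a literal '0' (lazy) (captured); then zero or more of a character in [5-9]; then anchored at the end.
Because the pattern has a capturing group, `split` also inserts each captured text between the pieces.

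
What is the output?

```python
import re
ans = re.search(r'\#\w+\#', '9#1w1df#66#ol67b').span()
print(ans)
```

`re.search` tries every starting position until one works.
The match spans [1:8] → '#1w1df#'.

(1, 8)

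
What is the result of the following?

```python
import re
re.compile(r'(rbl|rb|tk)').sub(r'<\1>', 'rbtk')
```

Matches: at [0:2] → 'rb'; at [2:4] → 'tk'.
The replacement refers to a captured group, so each match is rewritten using its own captured text.

'<rb><tk>'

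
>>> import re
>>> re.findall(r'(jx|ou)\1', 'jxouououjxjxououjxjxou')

`\1` has to match the exact text group 1 already captured.
With a single group, `findall` returns only what that group captured — 4 items.

['ou', 'jx', 'ou', 'jx']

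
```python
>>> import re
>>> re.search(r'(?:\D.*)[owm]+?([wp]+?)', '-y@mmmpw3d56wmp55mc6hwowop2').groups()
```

The match spans [0:26] → '-y@mmmpw3d56wmp55mc6hwowop'.
Captured: group 1 = 'p'.

('p',)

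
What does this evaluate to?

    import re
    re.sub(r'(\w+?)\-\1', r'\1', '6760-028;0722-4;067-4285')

`\1` is not a pattern — it's the concrete string captured by group 1, re-applied verbatim.
Matches: at [3:6] → '0-0'.
Each match is replaced using the text its own group 1 captured.

'676028;0722-4;067-4285'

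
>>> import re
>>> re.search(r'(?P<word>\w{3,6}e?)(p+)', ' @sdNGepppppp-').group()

The match spans [2:13] → 'sdNGepppppp'.

'sdNGepppppp'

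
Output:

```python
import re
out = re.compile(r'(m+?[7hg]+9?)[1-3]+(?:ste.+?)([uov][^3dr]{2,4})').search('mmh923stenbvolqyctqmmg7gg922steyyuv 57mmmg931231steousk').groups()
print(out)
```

('mmh9', 'volqy')

The pattern matches one or more of the literal 'm' (lazy), then one or more of one of [7hg], then optionally the literal '9' (captured); then one or more of a character in [1-3]; then the literal 'ste', then one or more of any character (lazy) (non-capturing group); then one of [uov], then 2 to 4 of any character except [3dr] (captured).
`re.search` tries every starting position until one works.
The match spans [0:16] → 'mmh923stenbvolqy'.
Captured: group 1 = 'mmh9', group 2 = 'volqy'.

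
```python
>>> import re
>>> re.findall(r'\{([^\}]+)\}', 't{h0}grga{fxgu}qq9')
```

With a single group, `findall` returns only what that group captured — 2 items.

['h0', 'fxgu']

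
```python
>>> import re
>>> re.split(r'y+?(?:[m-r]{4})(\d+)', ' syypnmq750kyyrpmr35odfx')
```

[' s', '750', 'k', '35', 'odfx']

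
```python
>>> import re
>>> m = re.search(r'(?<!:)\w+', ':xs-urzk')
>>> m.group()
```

Because the assertion is negative and zero-width, positions next to the forbidden text are skipped.
`re.search` tries every starting position until one works.
The match spans [2:3] → 's'.

's'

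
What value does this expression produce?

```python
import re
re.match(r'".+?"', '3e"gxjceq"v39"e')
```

None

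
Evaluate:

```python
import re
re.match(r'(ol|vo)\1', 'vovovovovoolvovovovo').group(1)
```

'vo'

`\1` is not a pattern — it's the concrete string captured by group 1, re-applied verbatim.
`match` is anchored at position 0; if the pattern doesn't fit there, it returns None.
The match spans [0:4] → 'vovo'.
Captured: group 1 = 'vo'.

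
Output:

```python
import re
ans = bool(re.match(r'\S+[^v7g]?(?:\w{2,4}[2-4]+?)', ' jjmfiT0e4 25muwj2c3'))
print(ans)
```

With `match`, the pattern is implicitly anchored at the beginning.
Here position 0 doesn't satisfy it, so the call returns None, and `bool(None)` is False.

False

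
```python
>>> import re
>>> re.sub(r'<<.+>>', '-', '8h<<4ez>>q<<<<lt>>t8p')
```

'8h-t8p'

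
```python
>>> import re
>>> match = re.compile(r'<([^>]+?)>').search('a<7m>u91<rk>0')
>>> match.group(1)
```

'7m'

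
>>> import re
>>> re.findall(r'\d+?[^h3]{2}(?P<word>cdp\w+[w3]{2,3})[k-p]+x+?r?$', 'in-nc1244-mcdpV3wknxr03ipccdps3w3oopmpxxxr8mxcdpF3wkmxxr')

One capturing group, so `findall` returns just the captured substring from the one match — 1 in all.

['cdpV3wknxr03ipccdps3w3oopmpxxxr8mxcdpF3w']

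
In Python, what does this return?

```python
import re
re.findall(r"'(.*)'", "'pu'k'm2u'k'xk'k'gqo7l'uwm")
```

["pu'k'm2u'k'xk'k'gqo7l"]

Scanning left to right: at [0:23] match "'pu'k'm2u'k'xk'k'gqo7l'", group 1 = "pu'k'm2u'k'xk'k'gqo7l".
With a single group, `findall` returns only what that group captured — 1 item.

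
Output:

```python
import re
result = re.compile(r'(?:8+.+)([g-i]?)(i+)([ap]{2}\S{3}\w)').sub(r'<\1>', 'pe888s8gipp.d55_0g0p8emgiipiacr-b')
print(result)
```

This matches one or more of a literal '8', then one or more of any character (non-capturing group); then optionally a character in [g-i] (captured); then one or more of a literal 'i' (captured); then exactly 2 of one of [ap], then exactly 3 of a non-whitespace character, then a word character (captured).
Matches: at [2:15] → '888s8gipp.d55'.
`\1` in the replacement pulls in group 1's text for each match.

pe<>_0g0p8emgiipiacr-b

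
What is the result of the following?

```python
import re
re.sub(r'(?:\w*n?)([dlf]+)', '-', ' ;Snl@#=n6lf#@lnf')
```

' ;-@#=-#@-'

The pattern matches zero or more of a word character, then optionally a literal 'n' (non-capturing group); then one or more of one of [dlf] (captured).
Matches: at [2:5] → 'Snl'; at [8:12] → 'n6lf'; at [14:17] → 'lnf'.
Every occurrence is swapped for '-'.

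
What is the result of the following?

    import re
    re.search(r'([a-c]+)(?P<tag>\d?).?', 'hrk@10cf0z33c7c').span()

(6, 8)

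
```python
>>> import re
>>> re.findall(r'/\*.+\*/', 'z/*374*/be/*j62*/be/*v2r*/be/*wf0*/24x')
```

['/*374*/be/*j62*/be/*v2r*/be/*wf0*/']

Walking the string: at [1:35] → '/*374*/be/*j62*/be/*v2r*/be/*wf0*/'.
With no groups in the pattern, `findall` gives back each whole match — 1 here.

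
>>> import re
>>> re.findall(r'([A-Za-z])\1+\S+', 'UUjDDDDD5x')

The backreference `\1` re-matches whatever the first group consumed, character for character.
One capturing group, so `findall` returns just the captured substring from the one match — 1 in all.

['U']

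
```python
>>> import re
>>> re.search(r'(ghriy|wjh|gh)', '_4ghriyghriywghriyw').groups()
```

('ghriy',)

The match spans [2:7] → 'ghriy'.
Captured: group 1 = 'ghriy'.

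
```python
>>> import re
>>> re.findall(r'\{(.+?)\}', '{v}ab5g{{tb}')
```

Walking the string: at [0:3] match '{v}', group 1 = 'v'; at [7:12] match '{{tb}', group 1 = '{tb'.
Because there's exactly one group, `findall` drops the full match and keeps group 1 from each hit.

['v', '{tb']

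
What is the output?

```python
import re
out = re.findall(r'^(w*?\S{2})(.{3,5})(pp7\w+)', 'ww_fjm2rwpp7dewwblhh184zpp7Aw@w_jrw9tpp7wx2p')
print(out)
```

[('ww_f', 'jm2rw', 'pp7dewwblhh184zpp7Aw')]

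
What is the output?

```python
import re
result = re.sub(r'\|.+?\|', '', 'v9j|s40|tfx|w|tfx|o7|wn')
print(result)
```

The `?` after the quantifier makes it lazy — it takes as little as possible before letting the rest of the pattern try.
Each match is replaced by ''.

v9jtfxtfxwn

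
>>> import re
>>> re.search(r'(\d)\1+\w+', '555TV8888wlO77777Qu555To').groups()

The backreference `\1` re-matches whatever the first group consumed, character for character.
Unlike `match`, `search` isn't anchored — it looks for the pattern anywhere in the string.
The match spans [0:24] → '555TV8888wlO77777Qu555To'.
Captured: group 1 = '5'.

('5',)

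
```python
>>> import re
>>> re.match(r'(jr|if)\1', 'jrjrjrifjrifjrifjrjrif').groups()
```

('jr',)

The match spans [0:4] → 'jrjr'.
Captured: group 1 = 'jr'.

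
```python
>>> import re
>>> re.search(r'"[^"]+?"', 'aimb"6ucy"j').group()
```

`re.search` tries every starting position until one works.
The match spans [4:10] → '"6ucy"'.

'"6ucy"'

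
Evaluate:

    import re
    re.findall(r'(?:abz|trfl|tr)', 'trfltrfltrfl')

['trfl', 'trfl', 'trfl']

The regex engine tests alternatives in the order written; an earlier branch that matches wins even if a later one would match more.
Matches: at [0:4] → 'trfl'; at [4:8] → 'trfl'; at [8:12] → 'trfl'.
Since nothing is captured, `findall` lists the 3 matched substrings directly.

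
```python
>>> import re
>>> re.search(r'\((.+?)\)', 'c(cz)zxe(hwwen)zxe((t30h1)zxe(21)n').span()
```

(1, 5)

A `+?`/`*?`/`{m,n}?` starts at its minimum and grows only as far as needed for what follows to match.
The match spans [1:5] → '(cz)'.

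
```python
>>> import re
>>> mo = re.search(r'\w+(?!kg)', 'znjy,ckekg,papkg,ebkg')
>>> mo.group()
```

'znjy'

The negative lookahead/lookbehind blocks any match where the forbidden context is present.
`re.search` tries every starting position until one works.
The match spans [0:4] → 'znjy'.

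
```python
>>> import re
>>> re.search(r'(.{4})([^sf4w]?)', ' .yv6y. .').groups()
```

The match spans [0:5] → ' .yv6'.
Captured: group 1 = ' .yv', group 2 = '6'.

(' .yv', '6')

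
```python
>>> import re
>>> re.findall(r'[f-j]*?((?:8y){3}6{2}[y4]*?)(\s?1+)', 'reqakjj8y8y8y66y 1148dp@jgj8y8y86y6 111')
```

`findall` packs the 2 group values into a tuple for every match.

[('8y8y8y66y', ' 11')]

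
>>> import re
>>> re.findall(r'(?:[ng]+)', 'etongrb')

With no groups in the pattern, `findall` gives back each whole match — 1 here.

['ng']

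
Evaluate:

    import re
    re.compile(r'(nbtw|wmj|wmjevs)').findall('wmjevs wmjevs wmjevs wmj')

Alternation isn't longest-match — the leftmost alternative that fits at this position is chosen.
Because there's exactly one group, `findall` drops the full match and keeps group 1 from each hit.

['wmj', 'wmj', 'wmj', 'wmj']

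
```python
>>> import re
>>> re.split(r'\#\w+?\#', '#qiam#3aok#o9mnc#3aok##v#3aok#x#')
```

['', '3aok', '3aok#', '3aok', '']

Matches to split on: at [0:6] → '#qiam#'; at [10:17] → '#o9mnc#'; at [22:25] → '#v#'; at [29:32] → '#x#'.
Splitting on the pattern gives 5 pieces.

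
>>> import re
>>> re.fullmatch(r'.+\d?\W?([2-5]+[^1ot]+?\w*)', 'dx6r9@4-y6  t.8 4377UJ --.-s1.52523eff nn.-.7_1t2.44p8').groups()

Pattern: one or more of any character; then optionally a digit, then optionally a non-word character; then one or more of a character in [2-5], then one or more of any character except [1ot] (lazy), then zero or more of a word character (captured).
For `fullmatch`, every character of the input must be accounted for by the pattern.
The match spans [0:54] → 'dx6r9@4-y6  t.8 4377UJ --.-s1.52523eff nn.-.7_1t2.44p8'.
Captured: group 1 = '4p8'.

('4p8',)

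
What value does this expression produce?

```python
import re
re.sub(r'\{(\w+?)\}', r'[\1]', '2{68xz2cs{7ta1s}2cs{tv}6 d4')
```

'2{68xz2cs[7ta1s]2cs[tv]6 d4'

Each match is replaced using the text its own group 1 captured.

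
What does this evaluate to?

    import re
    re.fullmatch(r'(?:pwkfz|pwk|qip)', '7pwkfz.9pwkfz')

For `fullmatch`, every character of the input must be accounted for by the pattern.
Here the string isn't matched end-to-end, so the call returns None.

None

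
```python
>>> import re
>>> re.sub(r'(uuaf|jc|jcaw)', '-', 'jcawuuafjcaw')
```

Alternation isn't longest-match — the leftmost alternative that fits at this position is chosen.
Matches: at [0:2] → 'jc'; at [4:8] → 'uuaf'; at [8:10] → 'jc'.
`sub` substitutes '-' at each match site.

'-aw--aw'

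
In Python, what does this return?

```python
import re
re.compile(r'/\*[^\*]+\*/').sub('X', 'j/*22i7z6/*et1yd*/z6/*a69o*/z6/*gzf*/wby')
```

Matches: at [9:18] → '/*et1yd*/'; at [20:28] → '/*a69o*/'; at [30:37] → '/*gzf*/'.
Each match is replaced by 'X'.

'j/*22i7z6Xz6Xz6Xwby'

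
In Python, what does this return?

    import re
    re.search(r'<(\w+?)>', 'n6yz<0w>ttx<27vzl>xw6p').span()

(4, 8)

`search` walks the string left to right and returns the first match it finds.
The match spans [4:8] → '<0w>'.
Captured: group 1 = '0w'.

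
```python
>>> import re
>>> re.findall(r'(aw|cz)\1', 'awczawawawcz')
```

['aw']

`\1` is not a pattern — it's the concrete string captured by group 1, re-applied verbatim.
With a single group, `findall` returns only what that group captured — 1 item.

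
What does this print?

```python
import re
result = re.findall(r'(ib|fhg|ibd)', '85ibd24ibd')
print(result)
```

Alternation isn't longest-match — the leftmost alternative that fits at this position is chosen.
With a single group, `findall` returns only what that group captured — 2 items.

['ib', 'ib']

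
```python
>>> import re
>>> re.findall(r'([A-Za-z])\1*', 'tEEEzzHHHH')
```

A backreference is literal: `\1` must see the identical characters the first group matched.
With a single group, `findall` returns only what that group captured — 4 items.

['t', 'E', 'z', 'H']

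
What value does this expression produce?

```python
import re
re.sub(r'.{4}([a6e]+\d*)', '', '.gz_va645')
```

This matches exactly 4 of any character; then one or more of one of [a6e], then zero or more of a digit (captured).
Matches: at [1:9] → 'gz_va645'.
`sub` substitutes '' at each match site.

'.'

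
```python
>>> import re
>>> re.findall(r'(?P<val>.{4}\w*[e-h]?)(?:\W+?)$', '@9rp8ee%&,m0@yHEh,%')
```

[',m0@yHEh']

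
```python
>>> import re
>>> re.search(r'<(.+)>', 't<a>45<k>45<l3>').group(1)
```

'a>45<k>45<l3'

Unlike `match`, `search` isn't anchored — it looks for the pattern anywhere in the string.
The match spans [1:15] → '<a>45<k>45<l3>'.
Captured: group 1 = 'a>45<k>45<l3'.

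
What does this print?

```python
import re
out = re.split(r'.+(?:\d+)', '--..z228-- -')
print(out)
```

['', '-- -']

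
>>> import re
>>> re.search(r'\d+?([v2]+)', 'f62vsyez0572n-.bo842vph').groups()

('2v',)

The pattern matches one or more of a digit (lazy); then one or more of one of [v2] (captured).
With the lazy modifier that quantifier settles for the fewest repetitions that let the rest of the pattern succeed (the atoms after it are unaffected and can still be greedy).
Unlike `match`, `search` isn't anchored — it looks for the pattern anywhere in the string.
The match spans [1:4] → '62v'.
Captured: group 1 = '2v'.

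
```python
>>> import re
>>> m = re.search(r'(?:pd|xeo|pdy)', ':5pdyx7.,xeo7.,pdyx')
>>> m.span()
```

(2, 4)

`|` is ordered: at each position the engine commits to the first alternative that works.
The match spans [2:4] → 'pd'.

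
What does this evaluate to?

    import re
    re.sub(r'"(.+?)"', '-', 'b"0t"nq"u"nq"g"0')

'b-nq-nq-0'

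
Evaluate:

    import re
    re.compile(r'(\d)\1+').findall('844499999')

`\1` has to match the exact text group 1 already captured.
Because there's exactly one group, `findall` drops the full match and keeps group 1 from each hit.

['4', '9']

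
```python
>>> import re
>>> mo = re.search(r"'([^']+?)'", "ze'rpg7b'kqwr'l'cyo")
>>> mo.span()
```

(2, 9)

`re.search` scans for the first position where the pattern succeeds.
The match spans [2:9] → "'rpg7b'".
Captured: group 1 = 'rpg7b'.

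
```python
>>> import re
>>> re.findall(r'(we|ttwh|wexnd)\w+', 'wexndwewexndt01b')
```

Alternation isn't longest-match — the leftmost alternative that fits at this position is chosen.
Matches: at [0:16] match 'wexndwewexndt01b', group 1 = 'we'.
`findall` collects group 1 from the one match (1 total).

['we']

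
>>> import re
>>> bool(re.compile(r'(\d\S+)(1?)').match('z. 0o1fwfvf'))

False

Pattern: a digit, then one or more of a non-whitespace character (captured); then optionally a literal '1' (captured).
`match` is anchored at position 0; if the pattern doesn't fit there, it returns None.
Here the pattern fails at index 0, so the call returns None, and `bool(None)` is False.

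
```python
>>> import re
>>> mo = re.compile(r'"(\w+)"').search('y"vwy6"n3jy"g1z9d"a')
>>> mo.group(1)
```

'vwy6'

The match spans [1:7] → '"vwy6"'.
Captured: group 1 = 'vwy6'.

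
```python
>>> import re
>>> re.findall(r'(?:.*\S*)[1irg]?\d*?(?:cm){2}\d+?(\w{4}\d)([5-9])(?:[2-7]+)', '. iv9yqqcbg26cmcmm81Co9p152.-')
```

`findall` packs the 2 group values into a tuple for every match.
Nothing in the string satisfies the pattern, so the list is empty.

[]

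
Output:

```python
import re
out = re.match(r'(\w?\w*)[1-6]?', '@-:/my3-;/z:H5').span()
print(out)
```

With `match`, the pattern is implicitly anchored at the beginning.
The match spans [0:0] → ''.

(0, 0)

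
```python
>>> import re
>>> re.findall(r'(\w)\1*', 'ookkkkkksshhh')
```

A backreference is literal: `\1` must see the identical characters the first group matched.
Scanning left to right: at [0:2] match 'oo', group 1 = 'o'; at [2:8] match 'kkkkkk', group 1 = 'k'; at [8:10] match 'ss', group 1 = 's'; at [10:13] match 'hhh', group 1 = 'h'.
`findall` collects group 1 from each match (4 total).

['o', 'k', 's', 'h']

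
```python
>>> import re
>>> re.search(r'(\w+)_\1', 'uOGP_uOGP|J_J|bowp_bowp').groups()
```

('uOGP',)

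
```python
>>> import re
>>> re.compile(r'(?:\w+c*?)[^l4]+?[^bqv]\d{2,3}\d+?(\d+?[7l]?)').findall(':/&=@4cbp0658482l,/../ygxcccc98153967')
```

This matches one or more of a word character, then zero or more of the literal 'c' (lazy) (non-capturing group); then one or more of any character except [l4] (lazy), then any character except [bqv], then 2 to 3 of a digit; then one or more of a digit (lazy); then one or more of a digit (lazy), then optionally one of [7l] (captured).
A `+?`/`*?`/`{m,n}?` starts at its minimum and grows only as far as needed for what follows to match.
Scanning left to right: at [5:34] match '4cbp0658482l,/../ygxcccc98153', group 1 = '3'.
One capturing group, so `findall` returns just the captured substring from the one match — 1 in all.

['3']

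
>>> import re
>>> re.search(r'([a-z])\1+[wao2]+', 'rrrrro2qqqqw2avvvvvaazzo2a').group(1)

The backreference `\1` re-matches whatever the first group consumed, character for character.
`search` walks the string left to right and returns the first match it finds.
The match spans [0:7] → 'rrrrro2'.
Captured: group 1 = 'r'.

'r'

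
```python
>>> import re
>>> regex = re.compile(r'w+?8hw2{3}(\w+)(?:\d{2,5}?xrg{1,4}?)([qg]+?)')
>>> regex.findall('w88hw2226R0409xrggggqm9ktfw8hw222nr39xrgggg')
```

[('nr', 'g')]

The pattern matches one or more of a literal 'w' (lazy), then the literal '8hw', then exactly 3 of the literal '2'; then one or more of a word character (captured); then 2 to 5 of a digit (lazy), then the literal 'xr', then 1 to 4 of a literal 'g' (lazy) (non-capturing group); then one or more of one of [qg] (lazy) (captured).
Walking the string: at [26:41] match 'w8hw222nr39xrgg', groups = ('nr', 'g').
2 groups means the one result is a tuple of 2 captured strings — 1 here.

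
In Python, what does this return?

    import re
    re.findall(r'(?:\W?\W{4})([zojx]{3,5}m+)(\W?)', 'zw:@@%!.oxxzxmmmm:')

The pattern matches optionally a non-word character, then exactly 4 of a non-word character (non-capturing group); then 3 to 5 of one of [zojx], then one or more of the literal 'm' (captured); then optionally a non-word character (captured).
Walking the string: at [3:18] match '@@%!.oxxzxmmmm:', groups = ('oxxzxmmmm', ':').
`findall` packs the 2 group values into a tuple for every match.

[('oxxzxmmmm', ':')]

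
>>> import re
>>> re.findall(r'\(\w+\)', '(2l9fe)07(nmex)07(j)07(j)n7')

Scanning left to right: at [0:7] → '(2l9fe)'; at [9:15] → '(nmex)'; at [17:20] → '(j)'; at [22:25] → '(j)'.
Since nothing is captured, `findall` lists the 4 matched substrings directly.

['(2l9fe)', '(nmex)', '(j)', '(j)']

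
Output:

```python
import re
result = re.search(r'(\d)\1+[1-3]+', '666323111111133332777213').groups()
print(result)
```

('6',)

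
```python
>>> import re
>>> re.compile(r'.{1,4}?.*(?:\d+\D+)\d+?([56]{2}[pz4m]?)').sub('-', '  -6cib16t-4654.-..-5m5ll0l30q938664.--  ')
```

'-.--  '

`sub` substitutes '-' at each match site.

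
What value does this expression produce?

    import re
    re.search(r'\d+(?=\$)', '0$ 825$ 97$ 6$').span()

Lookahead/lookbehind check context without consuming it, so the matched span excludes the asserted characters.
`re.search` tries every starting position until one works.
The match spans [0:1] → '0'.

(0, 1)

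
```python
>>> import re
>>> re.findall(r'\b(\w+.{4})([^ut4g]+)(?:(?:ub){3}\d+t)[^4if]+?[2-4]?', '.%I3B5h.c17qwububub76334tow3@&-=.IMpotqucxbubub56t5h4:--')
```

[('I3B5h.c17', 'qw')]

With 2 capturing groups, `findall` returns a 2-tuple per match.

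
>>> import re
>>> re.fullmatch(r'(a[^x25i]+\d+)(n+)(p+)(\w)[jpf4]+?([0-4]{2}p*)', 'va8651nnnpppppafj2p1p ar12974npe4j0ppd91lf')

None

This matches the literal 'a', then one or more of any character except [x25i], then one or more of a digit (captured); then one or more of a literal 'n' (captured); then one or more of a literal 'p' (captured); then a word character (captured); then one or more of one of [jpf4] (lazy); then exactly 2 of a character in [0-4], then zero or more of the literal 'p' (captured).
For `fullmatch`, every character of the input must be accounted for by the pattern.
Here the pattern can't cover the whole string, so the call returns None.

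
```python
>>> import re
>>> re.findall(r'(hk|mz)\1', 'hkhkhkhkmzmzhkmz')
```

`\1` is not a pattern — it's the concrete string captured by group 1, re-applied verbatim.
Matches: at [0:4] match 'hkhk', group 1 = 'hk'; at [4:8] match 'hkhk', group 1 = 'hk'; at [8:12] match 'mzmz', group 1 = 'mz'.
`findall` collects group 1 from each match (3 total).

['hk', 'hk', 'mz']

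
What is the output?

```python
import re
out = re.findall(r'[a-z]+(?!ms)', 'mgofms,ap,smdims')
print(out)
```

['mgofms', 'ap', 'smdims']

`(?!…)`/`(?<!…)` only lets a position through if the neighbouring text does NOT match; no characters are consumed.
No capturing groups, so `findall` returns the 3 full match strings.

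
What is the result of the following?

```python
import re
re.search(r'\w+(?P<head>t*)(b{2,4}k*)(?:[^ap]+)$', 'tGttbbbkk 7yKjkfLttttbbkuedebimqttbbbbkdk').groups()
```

('', 'bbkk')

The match spans [0:41] → 'tGttbbbkk 7yKjkfLttttbbkuedebimqttbbbbkdk'.
Captured: group 1 = '', group 2 = 'bbkk'.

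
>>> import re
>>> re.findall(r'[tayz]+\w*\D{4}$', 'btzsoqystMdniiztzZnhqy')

['tzsoqystMdniiztzZnhqy']

Pattern: one or more of one of [tayz]; then zero or more of a word character, then exactly 4 of a non-digit; then anchored at the end.
Walking the string: at [1:22] → 'tzsoqystMdniiztzZnhqy'.
Since nothing is captured, `findall` lists the 1 matched substring directly.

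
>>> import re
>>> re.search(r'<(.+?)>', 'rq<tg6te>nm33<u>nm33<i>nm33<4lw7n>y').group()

'<tg6te>'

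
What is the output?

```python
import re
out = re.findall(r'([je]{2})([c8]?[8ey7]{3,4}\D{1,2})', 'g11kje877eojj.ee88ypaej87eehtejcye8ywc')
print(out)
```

The pattern matches exactly 2 of one of [je] (captured); then optionally one of [c8], then 3 to 4 of one of [8ey7], then 1 to 2 of a non-digit (captured).
`findall` packs the 2 group values into a tuple for every match.

[('je', '877eoj'), ('ee', '88ypa'), ('ej', '87eeht'), ('ej', 'cye8ywc')]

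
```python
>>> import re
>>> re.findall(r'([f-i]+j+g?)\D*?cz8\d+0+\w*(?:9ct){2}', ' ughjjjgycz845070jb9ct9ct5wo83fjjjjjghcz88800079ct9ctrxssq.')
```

The pattern matches one or more of a character in [f-i], then one or more of the literal 'j', then optionally the literal 'g' (captured); then zero or more of a non-digit (lazy), then the literal 'cz8'; then one or more of a digit; then one or more of the literal '0', then zero or more of a word character, then the literal '9ct' repeated 2 times.
Matches: at [2:53] match 'ghjjjgycz845070jb9ct9ct5wo83fjjjjjghcz88800079ct9ct', group 1 = 'ghjjjg'.
`findall` collects group 1 from the one match (1 total).

['ghjjjg']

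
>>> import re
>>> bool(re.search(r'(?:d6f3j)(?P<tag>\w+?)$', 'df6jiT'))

False

This matches the literal 'd6', then the literal 'f3j' (non-capturing group); then one or more of a word character (lazy) (captured as 'tag'); then anchored at the end.
`re.search` scans for the first position where the pattern succeeds.
Here nothing in the string fits, so the call returns None, and `bool(None)` is False.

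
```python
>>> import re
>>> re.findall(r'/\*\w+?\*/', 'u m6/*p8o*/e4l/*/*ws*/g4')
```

['/*p8o*/', '/*ws*/']

Scanning left to right: at [4:11] → '/*p8o*/'; at [16:22] → '/*ws*/'.
No capturing groups, so `findall` returns the 2 full match strings.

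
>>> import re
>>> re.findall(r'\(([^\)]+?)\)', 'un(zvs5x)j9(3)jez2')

['zvs5x', '3']

Scanning left to right: at [2:9] match '(zvs5x)', group 1 = 'zvs5x'; at [11:14] match '(3)', group 1 = '3'.
Because there's exactly one group, `findall` drops the full match and keeps group 1 from each hit.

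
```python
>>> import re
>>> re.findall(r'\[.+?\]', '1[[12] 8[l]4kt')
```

['[[12]', '[l]']

With the lazy modifier that quantifier settles for the fewest repetitions that let the rest of the pattern succeed (the atoms after it are unaffected and can still be greedy).
Matches: at [1:6] → '[[12]'; at [8:11] → '[l]'.
No capturing groups, so `findall` returns the 2 full match strings.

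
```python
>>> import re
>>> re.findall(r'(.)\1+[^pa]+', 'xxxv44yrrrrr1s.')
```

['x']

After group 1 captures some text, `\1` only succeeds where that same text appears again.
Walking the string: at [0:15] match 'xxxv44yrrrrr1s.', group 1 = 'x'.
`findall` collects group 1 from the one match (1 total).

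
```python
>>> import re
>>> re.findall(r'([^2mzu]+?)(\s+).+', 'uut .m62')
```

[('t', ' ')]

Pattern: one or more of any character except [2mzu] (lazy) (captured); then one or more of whitespace (captured); then one or more of any character.
Matches: at [2:8] match 't .m62', groups = ('t', ' ').
Multiple groups make `findall` return tuples — one 2-tuple for the one match.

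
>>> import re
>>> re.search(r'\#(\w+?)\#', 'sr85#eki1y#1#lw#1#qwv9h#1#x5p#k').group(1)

'eki1y'

`search` walks the string left to right and returns the first match it finds.
The match spans [4:11] → '#eki1y#'.
Captured: group 1 = 'eki1y'.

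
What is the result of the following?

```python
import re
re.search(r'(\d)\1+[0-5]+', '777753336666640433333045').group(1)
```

'7'

A backreference is literal: `\1` must see the identical characters the first group matched.
Unlike `match`, `search` isn't anchored — it looks for the pattern anywhere in the string.
The match spans [0:8] → '77775333'.
Captured: group 1 = '7'.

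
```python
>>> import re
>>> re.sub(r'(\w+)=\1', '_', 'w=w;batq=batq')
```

A backreference is literal: `\1` must see the identical characters the first group matched.
Matches: at [0:3] → 'w=w'; at [4:13] → 'batq=batq'.
Every occurrence is swapped for '_'.

'_;_'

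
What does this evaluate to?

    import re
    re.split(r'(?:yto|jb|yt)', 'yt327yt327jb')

['', '327', '327', '']

Matches to split on: at [0:2] → 'yt'; at [5:7] → 'yt'; at [10:12] → 'jb'.
`split` removes every match and returns the 4 fragments in between.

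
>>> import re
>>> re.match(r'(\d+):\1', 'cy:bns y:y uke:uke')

`\1` is not a pattern — it's the concrete string captured by group 1, re-applied verbatim.
`re.match` won't scan ahead — the pattern has to work from the very first character.
Here position 0 doesn't satisfy it, so the call returns None.

None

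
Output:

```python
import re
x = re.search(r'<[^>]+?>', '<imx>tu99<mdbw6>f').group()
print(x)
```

<imx>

The match spans [0:5] → '<imx>'.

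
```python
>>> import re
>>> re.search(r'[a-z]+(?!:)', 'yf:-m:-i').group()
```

`(?!…)`/`(?<!…)` only lets a position through if the neighbouring text does NOT match; no characters are consumed.
The match spans [0:1] → 'y'.

'y'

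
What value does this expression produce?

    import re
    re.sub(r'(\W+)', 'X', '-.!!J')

'XJ'

Pattern: one or more of a non-word character (captured).
Matches: at [0:4] → '-.!!'.
Each match is replaced by 'X'.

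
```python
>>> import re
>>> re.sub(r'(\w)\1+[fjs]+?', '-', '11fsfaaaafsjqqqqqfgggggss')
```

'-sf-sj--s'

`\1` is not a pattern — it's the concrete string captured by group 1, re-applied verbatim.
Matches: at [0:3] → '11f'; at [5:10] → 'aaaaf'; at [12:18] → 'qqqqqf'; at [18:24] → 'gggggs'.
Every occurrence is swapped for '-'.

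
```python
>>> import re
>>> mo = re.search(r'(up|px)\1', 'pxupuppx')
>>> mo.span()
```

(2, 6)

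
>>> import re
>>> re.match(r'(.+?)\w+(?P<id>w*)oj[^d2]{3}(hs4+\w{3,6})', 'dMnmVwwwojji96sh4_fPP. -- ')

None

The pattern matches one or more of any character (lazy) (captured); then one or more of a word character; then zero or more of a literal 'w' (captured as 'id'); then the literal 'oj', then exactly 3 of any character except [d2]; then the literal 'hs', then one or more of the literal '4', then 3 to 6 of a word character (captured).
`match` is anchored at position 0; if the pattern doesn't fit there, it returns None.
Here the pattern fails at index 0, so the call returns None.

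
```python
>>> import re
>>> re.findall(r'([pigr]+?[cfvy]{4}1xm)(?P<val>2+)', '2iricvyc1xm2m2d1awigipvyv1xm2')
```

[('iricvyc1xm', '2')]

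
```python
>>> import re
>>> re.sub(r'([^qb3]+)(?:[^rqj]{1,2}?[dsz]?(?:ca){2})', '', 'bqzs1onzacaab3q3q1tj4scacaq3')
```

Every occurrence is swapped for ''.

'bqzs1onzacaab3q3qq3'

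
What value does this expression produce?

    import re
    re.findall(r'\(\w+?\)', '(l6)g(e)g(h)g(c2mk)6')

Matches: at [0:4] → '(l6)'; at [5:8] → '(e)'; at [9:12] → '(h)'; at [13:19] → '(c2mk)'.
Since nothing is captured, `findall` lists the 4 matched substrings directly.

['(l6)', '(e)', '(h)', '(c2mk)']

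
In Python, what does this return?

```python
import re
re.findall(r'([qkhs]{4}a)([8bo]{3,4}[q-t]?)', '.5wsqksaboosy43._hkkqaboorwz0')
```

This matches exactly 4 of one of [qkhs], then the literal 'a' (captured); then 3 to 4 of one of [8bo], then optionally a character in [q-t] (captured).
Walking the string: at [3:12] match 'sqksaboos', groups = ('sqksa', 'boos'); at [17:26] match 'hkkqaboor', groups = ('hkkqa', 'boor').
2 groups means each result is a tuple of 2 captured strings — 2 here.

[('sqksa', 'boos'), ('hkkqa', 'boor')]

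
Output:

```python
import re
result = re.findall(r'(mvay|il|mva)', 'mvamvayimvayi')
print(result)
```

Branches in `(...|...)` are attempted left-to-right; the first branch that allows the whole pattern to succeed is taken.
Scanning left to right: at [0:3] match 'mva', group 1 = 'mva'; at [3:7] match 'mvay', group 1 = 'mvay'; at [8:12] match 'mvay', group 1 = 'mvay'.
`findall` collects group 1 from each match (3 total).

['mva', 'mvay', 'mvay']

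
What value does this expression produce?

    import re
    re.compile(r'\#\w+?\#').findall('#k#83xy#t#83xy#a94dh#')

Walking the string: at [0:3] → '#k#'; at [7:10] → '#t#'; at [14:21] → '#a94dh#'.
No capturing groups, so `findall` returns the 3 full match strings.

['#k#', '#t#', '#a94dh#']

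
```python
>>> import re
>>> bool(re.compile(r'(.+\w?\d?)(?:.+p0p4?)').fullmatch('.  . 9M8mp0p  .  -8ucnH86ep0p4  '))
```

False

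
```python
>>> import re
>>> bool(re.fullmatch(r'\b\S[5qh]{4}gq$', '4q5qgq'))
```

False

The pattern matches a word boundary (`\b`, zero-width); then a non-whitespace character; then exactly 4 of one of [5qh], then the literal 'gq'; then anchored at the end.
`fullmatch` succeeds only if the pattern covers the string from start to end.
Here there's no way to consume every character, so the call returns None, and `bool(None)` is False.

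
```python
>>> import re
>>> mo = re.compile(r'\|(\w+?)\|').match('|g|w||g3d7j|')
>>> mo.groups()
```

With `match`, the pattern is implicitly anchored at the beginning.
The match spans [0:3] → '|g|'.
Captured: group 1 = 'g'.

('g',)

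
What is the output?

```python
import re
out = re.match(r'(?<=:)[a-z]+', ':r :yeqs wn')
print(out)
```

None

Because the assertion is zero-width, the text it checks is not consumed and won't appear in the result.
With `match`, the pattern is implicitly anchored at the beginning.
Here position 0 doesn't satisfy it, so the call returns None.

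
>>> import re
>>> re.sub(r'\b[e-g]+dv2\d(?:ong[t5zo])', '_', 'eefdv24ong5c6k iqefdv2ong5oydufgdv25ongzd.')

This matches a word boundary (`\b`, zero-width); then one or more of a character in [e-g], then the literal 'dv2', then a digit; then the literal 'ong', then one of [t5zo] (non-capturing group).
`sub` substitutes '_' at each match site.

'_c6k iqefdv2ong5oydufgdv25ongzd.'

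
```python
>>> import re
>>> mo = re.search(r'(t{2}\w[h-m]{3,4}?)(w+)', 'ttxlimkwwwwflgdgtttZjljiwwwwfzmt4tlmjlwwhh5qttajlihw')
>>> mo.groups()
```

('ttxlimk', 'wwww')

This matches exactly 2 of the literal 't', then a word character, then 3 to 4 of a character in [h-m] (lazy) (captured); then one or more of a literal 'w' (captured).
`re.search` tries every starting position until one works.
The match spans [0:11] → 'ttxlimkwwww'.
Captured: group 1 = 'ttxlimk', group 2 = 'wwww'.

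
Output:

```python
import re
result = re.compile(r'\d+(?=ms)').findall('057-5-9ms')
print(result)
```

The positive lookaround only admits positions where the adjacent text matches; those characters stay outside the span.
Walking the string: at [6:7] → '9'.
Since nothing is captured, `findall` lists the 1 matched substring directly.

['9']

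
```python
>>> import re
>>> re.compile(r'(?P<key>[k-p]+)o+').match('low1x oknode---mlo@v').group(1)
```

'l'

This matches one or more of a character in [k-p] (captured as 'key'); then one or more of a literal 'o'.
`match` is anchored at position 0; if the pattern doesn't fit there, it returns None.
The match spans [0:2] → 'lo'.
Captured: group 1 = 'l'.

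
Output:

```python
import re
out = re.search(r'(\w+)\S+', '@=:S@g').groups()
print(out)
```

('S',)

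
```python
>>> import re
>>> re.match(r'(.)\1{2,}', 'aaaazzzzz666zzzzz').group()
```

'aaaa'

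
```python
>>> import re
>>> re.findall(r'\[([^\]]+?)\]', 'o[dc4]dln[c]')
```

Scanning left to right: at [1:6] match '[dc4]', group 1 = 'dc4'; at [9:12] match '[c]', group 1 = 'c'.
Because there's exactly one group, `findall` drops the full match and keeps group 1 from each hit.

['dc4', 'c']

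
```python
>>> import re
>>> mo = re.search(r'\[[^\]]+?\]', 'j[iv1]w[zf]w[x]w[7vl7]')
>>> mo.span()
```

(1, 6)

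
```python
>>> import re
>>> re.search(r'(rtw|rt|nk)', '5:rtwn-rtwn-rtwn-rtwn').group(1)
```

`|` is ordered: at each position the engine commits to the first alternative that works.
`search` walks the string left to right and returns the first match it finds.
The match spans [2:5] → 'rtw'.
Captured: group 1 = 'rtw'.

'rtw'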